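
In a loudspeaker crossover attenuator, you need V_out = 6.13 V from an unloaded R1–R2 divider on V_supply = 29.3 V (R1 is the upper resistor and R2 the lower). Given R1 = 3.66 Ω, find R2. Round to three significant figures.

The divider ratio is R2/(R1+R2) = 6.13/29.3 = 0.2092.
So R2 = R1 · V_out/(V_supply − V_out) = 3.66 × 6.13/(29.3 − 6.13) = 3.66 × 0.2646 = 0.9683 Ω.

R2 ≈ 0.968 Ω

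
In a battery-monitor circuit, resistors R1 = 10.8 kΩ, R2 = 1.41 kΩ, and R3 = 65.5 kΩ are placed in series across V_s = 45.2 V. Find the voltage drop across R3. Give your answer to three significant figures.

V ≈ 38.1 V

Total series resistance ΣR = 10.8 + 1.41 + 65.5 = 77.71 kΩ.
V = V_s · R/ΣR = 45.2 × 0.8429 = 38.10 V.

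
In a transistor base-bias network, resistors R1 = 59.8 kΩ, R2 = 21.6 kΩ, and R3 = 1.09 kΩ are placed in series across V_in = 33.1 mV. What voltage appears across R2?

Total series resistance ΣR = 59.8 + 21.6 + 1.09 = 82.49 kΩ.
Voltage divider: V = V_in · (21.60 / 82.49) = 33.1 × 0.2618 = 8.667 mV.

V ≈ 8.67 mV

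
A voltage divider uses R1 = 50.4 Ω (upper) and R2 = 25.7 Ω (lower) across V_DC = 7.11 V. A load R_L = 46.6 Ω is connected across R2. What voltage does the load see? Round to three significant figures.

First combine the lower leg with the load: R2 ‖ R_L = 16.56 Ω.
Now apply the divider: V_out = 7.11 × 0.2474 = 1.759 V.
(Unloaded it would be 2.40 V; the load pulls it down.)

V_out ≈ 1.76 V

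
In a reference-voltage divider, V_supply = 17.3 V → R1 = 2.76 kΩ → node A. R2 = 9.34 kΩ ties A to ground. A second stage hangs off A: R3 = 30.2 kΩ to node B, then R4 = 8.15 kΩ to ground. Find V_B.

V_B ≈ 2.69 V

Looking into the second stage from A: R3 + R4 = 38.35 kΩ appears in parallel with R2.
R2 ‖ (R3+R4) = 7.511 kΩ.
V_A = 17.3 × 7.511/(2.76 + 7.511) = 12.65 V.
Then the unloaded second divider: V_B = V_A × R4/(R3+R4) = 12.65 × 0.2125 = 2.689 V.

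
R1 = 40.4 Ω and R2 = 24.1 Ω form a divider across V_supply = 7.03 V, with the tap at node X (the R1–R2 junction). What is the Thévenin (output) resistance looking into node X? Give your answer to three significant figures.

R_th ≈ 15.1 Ω

Zeroing V_supply shorts the top of R1 to ground, so R_th = R1 ‖ R2 = 15.10 Ω.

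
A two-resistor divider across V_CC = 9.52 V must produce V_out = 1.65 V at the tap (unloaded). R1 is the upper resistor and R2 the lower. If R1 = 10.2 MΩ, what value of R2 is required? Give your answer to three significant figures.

R2 ≈ 2.14 MΩ

Required fraction k = V_out/V_CC = 0.1733.
Rearranging, R2 = R1·k/(1−k) = 10.2 × 0.2097 = 2.139 MΩ.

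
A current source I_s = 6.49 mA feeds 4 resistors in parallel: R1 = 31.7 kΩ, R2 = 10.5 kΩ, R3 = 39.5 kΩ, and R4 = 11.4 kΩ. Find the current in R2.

Conductances: ΣG = 1/31.7 + 1/10.5 + 1/39.5 + 1/11.4 = 0.2398 (1/kΩ).
R2 takes the fraction G_k/ΣG = 0.09524/0.2398 = 0.3971, so I = 6.49 × 0.3971 = 2.577 mA.

I ≈ 2.58 mA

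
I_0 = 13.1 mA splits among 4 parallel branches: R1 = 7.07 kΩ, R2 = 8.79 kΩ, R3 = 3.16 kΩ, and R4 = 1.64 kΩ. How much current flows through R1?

Total conductance ΣG = 1/7.07 + 1/8.79 + 1/3.16 + 1/1.64 = 1.181 (units of 1/kΩ).
R1 takes the fraction G_k/ΣG = 0.1414/1.181 = 0.1197, so I = 13.1 × 0.1197 = 1.568 mA.

I ≈ 1.57 mA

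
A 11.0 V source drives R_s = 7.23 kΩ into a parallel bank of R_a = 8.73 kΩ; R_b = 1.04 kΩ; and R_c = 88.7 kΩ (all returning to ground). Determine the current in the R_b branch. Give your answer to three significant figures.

I ≈ 1.19 mA

Equivalent of the parallel group: R_p = 0.9197 kΩ.
Node voltage V_A = V_DC · R_p/(R_s + R_p) = 11.0 × 0.1128 = 1.241 V.
I(R_b) = V_A / R_b = 1.241/1.04 = 1.194 mA.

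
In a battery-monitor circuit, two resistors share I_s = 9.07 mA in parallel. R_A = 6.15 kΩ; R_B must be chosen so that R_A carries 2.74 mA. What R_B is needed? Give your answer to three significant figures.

R_B ≈ 2.66 kΩ

Two-branch current divider: I_A = I_s · R_B/(R_A + R_B).
With f = 0.3021, R_B = R_A · f/(1−f) = 6.15 × 0.4329 = 2.662 kΩ.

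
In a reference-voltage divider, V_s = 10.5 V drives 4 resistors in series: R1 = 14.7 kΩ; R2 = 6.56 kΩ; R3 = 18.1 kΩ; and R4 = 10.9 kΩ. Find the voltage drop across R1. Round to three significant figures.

Total series resistance ΣR = 14.7 + 6.56 + 18.1 + 10.9 = 50.26 kΩ.
V = V_s · R/ΣR = 10.5 × 0.2925 = 3.071 V.

V ≈ 3.07 V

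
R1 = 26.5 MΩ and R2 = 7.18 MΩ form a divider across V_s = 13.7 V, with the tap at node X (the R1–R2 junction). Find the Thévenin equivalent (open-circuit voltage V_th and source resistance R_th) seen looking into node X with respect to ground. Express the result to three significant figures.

V_th is the unloaded tap voltage: V_s · R2/(R1+R2) = 13.7 × 0.2132 = 2.921 V.
With V_s suppressed (replaced by a short), R_th = R1 ‖ R2 = (26.50 × 7.18)/(26.50 + 7.18) = 5.649 MΩ.

V_th ≈ 2.92 V, R_th ≈ 5.65 MΩ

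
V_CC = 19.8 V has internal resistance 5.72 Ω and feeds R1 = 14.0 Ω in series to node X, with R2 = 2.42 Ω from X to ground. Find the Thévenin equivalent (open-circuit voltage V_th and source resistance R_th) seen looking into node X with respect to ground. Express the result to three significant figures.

R1' = 5.72 + 14.0 = 19.72 Ω (source resistance + R1).
V_th is the unloaded tap voltage: V_CC · R2/(R1'+R2) = 19.8 × 0.1093 = 2.164 V.
With V_CC suppressed (replaced by a short), R_th = R1' ‖ R2 = (19.72 × 2.42)/(19.72 + 2.42) = 2.155 Ω.

V_th ≈ 2.16 V, R_th ≈ 2.16 Ω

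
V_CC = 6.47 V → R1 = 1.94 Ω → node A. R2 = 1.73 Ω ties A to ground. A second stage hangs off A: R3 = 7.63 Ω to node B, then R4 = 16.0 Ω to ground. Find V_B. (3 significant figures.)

The second stage (R3 + R4 = 23.63 Ω) loads node A in parallel with R2.
Effective lower resistance at A: R2 ‖ 23.63 = 1.612 Ω.
So V_A = 6.47 × 0.4538 = 2.936 V.
Stage 2 is unloaded, so V_B = V_A · R4/(R3+R4) = 2.936 × 16.0/23.63 = 1.988 V.

V_B ≈ 1.99 V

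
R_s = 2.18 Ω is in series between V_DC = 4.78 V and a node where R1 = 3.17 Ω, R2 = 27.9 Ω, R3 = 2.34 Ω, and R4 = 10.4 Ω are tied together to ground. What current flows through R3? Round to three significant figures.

Parallel bank: R_p = 1/(1/3.17 + 1/27.9 + 1/2.34 + 1/10.4) = 1.143 Ω.
Node voltage V_A = V_DC · R_p/(R_s + R_p) = 4.78 × 0.3440 = 1.644 V.
Branch current I = V_A/R3 = 1.644/2.34 = 0.7027 A.

I ≈ 0.703 A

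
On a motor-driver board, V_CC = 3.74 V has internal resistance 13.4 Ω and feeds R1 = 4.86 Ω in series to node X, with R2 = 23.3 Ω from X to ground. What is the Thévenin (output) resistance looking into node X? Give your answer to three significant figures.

R_th ≈ 10.2 Ω

R1' = 13.4 + 4.86 = 18.26 Ω (source resistance + R1).
Looking into X with the source shorted: R_th = R1'·R2/(R1'+R2) = 18.26 × 23.3/41.56 = 10.24 Ω.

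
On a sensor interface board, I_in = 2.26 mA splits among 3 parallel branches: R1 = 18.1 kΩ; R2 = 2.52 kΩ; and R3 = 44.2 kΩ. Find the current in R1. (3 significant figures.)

I ≈ 0.263 mA

Total conductance ΣG = 1/18.1 + 1/2.52 + 1/44.2 = 0.4747 (units of 1/kΩ).
By the current-divider rule, I = I_in · G_k/ΣG = 2.26 × 0.1164 = 0.2630 mA.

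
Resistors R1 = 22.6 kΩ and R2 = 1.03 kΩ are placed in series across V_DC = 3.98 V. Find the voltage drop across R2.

ΣR = 22.6 + 1.03 = 23.63 kΩ.
V = V_DC · R/ΣR = 3.98 × 0.04359 = 0.1735 V.

V ≈ 0.173 V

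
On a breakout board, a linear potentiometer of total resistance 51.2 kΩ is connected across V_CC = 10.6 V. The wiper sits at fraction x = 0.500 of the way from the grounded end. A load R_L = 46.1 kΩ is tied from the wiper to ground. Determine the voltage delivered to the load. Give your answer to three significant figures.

Split the track: R_lower = x·R_p = 25.60 kΩ, R_upper = (1−x)·R_p = 25.60 kΩ.
R_L loads the lower segment: effective lower R = 16.46 kΩ.
Loaded-divider output: V_out = 10.6 × 0.3913 = 4.148 V.
(Unloaded: V_out = x·V_CC = 5.30 V.)

V_out ≈ 4.15 V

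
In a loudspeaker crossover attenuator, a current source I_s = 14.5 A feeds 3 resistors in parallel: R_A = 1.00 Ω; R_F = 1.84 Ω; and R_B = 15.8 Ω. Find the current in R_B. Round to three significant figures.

Conductances: ΣG = 1/1.00 + 1/1.84 + 1/15.8 = 1.607 (1/Ω).
Current divider: I(R_B) = I_s · G_k/ΣG = 14.5 × (0.06329/1.607) = 14.5 × 0.03939 = 0.5712 A.

I ≈ 0.571 A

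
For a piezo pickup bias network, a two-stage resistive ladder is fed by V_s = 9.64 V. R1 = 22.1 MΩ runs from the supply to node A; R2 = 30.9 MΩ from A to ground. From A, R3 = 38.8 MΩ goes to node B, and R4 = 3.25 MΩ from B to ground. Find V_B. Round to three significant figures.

V_B ≈ 0.333 V

Looking into the second stage from A: R3 + R4 = 42.05 MΩ appears in parallel with R2.
Effective lower resistance at A: R2 ‖ 42.05 = 17.81 MΩ.
So V_A = 9.64 × 0.4463 = 4.302 V.
V_B = V_A × 0.07729 = 0.3325 V.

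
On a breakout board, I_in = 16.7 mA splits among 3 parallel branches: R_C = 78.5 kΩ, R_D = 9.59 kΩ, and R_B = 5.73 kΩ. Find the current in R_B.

I ≈ 10.0 mA

ΣG = 1/78.5 + 1/9.59 + 1/5.73 = 0.2915.
By the current-divider rule, I = I_in · G_k/ΣG = 16.7 × 0.5986 = 9.997 mA.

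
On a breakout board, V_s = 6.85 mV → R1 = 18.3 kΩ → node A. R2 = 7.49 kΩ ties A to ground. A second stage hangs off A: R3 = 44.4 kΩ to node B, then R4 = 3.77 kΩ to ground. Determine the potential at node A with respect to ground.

The second stage (R3 + R4 = 48.17 kΩ) loads node A in parallel with R2.
R2 ‖ (R3+R4) = 6.482 kΩ.
V_A = 6.85 × 6.482/(18.3 + 6.482) = 1.792 mV.

V_A ≈ 1.79 mV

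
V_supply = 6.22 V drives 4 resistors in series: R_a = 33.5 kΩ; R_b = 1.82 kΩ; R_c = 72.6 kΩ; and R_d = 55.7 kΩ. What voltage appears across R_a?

Series total: ΣR = 33.5 + 1.82 + 72.6 + 55.7 = 163.6 kΩ.
By the voltage-divider rule, V = 6.22 × 33.50/163.6 = 1.273 V.

V ≈ 1.27 V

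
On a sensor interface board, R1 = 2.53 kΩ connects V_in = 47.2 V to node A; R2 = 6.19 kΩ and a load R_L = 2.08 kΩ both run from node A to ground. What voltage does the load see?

V_out ≈ 18.0 V

The load sits in parallel with R2, giving an effective lower resistance R2' = R2·R_L/(R2+R_L) = 1.557 kΩ.
Then V_out = V_in · R2'/(R1 + R2') = 47.2 × 1.557/4.087 = 17.98 V.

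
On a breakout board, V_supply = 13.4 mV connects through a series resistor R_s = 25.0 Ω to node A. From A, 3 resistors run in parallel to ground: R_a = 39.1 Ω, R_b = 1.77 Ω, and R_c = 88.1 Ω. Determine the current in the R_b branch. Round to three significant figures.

I ≈ 0.472 mA

Combine the parallel branches: R_p = (1/39.1 + 1/1.77 + 1/88.1)⁻¹ = 1.661 Ω.
V_A by voltage divider: V_A = 13.4 × 1.661/(25.0 + 1.661) = 0.8350 mV.
Branch current I = V_A/R_b = 0.8350/1.77 = 0.4718 mA.
(Equivalently: I_total = 0.5026 mA, then current-divider fraction G_k/ΣG = 0.9387.)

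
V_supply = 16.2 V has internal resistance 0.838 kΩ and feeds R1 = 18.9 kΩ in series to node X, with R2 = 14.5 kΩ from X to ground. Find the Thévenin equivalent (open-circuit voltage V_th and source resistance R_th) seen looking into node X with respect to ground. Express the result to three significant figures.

R1' = 0.838 + 18.9 = 19.74 kΩ (source resistance + R1).
Open-circuit (no load on X): V_th = V_supply · R2/(R1' + R2) = 16.2 × 14.5/(19.74 + 14.5) = 6.861 V.
With V_supply suppressed (replaced by a short), R_th = R1' ‖ R2 = (19.74 × 14.5)/(19.74 + 14.5) = 8.359 kΩ.

V_th ≈ 6.86 V, R_th ≈ 8.36 kΩ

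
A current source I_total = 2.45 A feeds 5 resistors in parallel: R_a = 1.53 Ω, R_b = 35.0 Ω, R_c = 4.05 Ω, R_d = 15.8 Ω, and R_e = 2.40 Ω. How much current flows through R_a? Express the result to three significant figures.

Conductances: ΣG = 1/1.53 + 1/35.0 + 1/4.05 + 1/15.8 + 1/2.40 = 1.409 (1/Ω).
Current divider: I(R_a) = I_total · G_k/ΣG = 2.45 × (0.6536/1.409) = 2.45 × 0.4639 = 1.136 A.

I ≈ 1.14 A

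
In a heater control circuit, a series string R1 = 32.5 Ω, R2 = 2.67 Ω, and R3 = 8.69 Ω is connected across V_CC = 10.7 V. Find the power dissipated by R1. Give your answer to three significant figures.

Series current I = V_CC/ΣR = 10.7/43.86 = 0.2440 A.
V(R1) = I·R = 7.929 V; P = V·I = 7.929 × 0.2440 = 1.934 W.

P ≈ 1.93 W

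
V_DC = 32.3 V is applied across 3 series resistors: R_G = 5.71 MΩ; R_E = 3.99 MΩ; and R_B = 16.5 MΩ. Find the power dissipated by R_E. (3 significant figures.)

P ≈ 6.06 µW

Series current I = V_DC/ΣR = 32.3/26.20 = 1.233 µA.
V(R_E) = I·R = 4.919 V; P = V·I = 4.919 × 1.233 = 6.064 µW.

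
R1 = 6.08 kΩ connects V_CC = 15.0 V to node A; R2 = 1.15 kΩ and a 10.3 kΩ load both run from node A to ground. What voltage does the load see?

First combine the lower leg with the load: R2 ‖ R_L = 1.034 kΩ.
Then V_out = V_CC · R2'/(R1 + R2') = 15.0 × 1.034/7.114 = 2.181 V.

V_out ≈ 2.18 V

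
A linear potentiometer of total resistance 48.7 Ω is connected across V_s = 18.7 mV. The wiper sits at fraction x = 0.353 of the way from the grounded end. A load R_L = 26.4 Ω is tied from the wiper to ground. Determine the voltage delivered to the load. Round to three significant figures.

V_out ≈ 4.64 mV

Lower segment x·R_p = 17.19 Ω; upper segment (1−x)·R_p = 31.51 Ω.
R_L loads the lower segment: effective lower R = 10.41 Ω.
Then V_out = V_s · 10.41/(31.51 + 10.41) = 4.644 mV.
(Unloaded: V_out = x·V_s = 6.60 mV.)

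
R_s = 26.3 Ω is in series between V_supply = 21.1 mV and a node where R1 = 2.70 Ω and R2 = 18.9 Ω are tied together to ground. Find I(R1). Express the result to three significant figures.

Combine the parallel branches: R_p = (1/2.70 + 1/18.9)⁻¹ = 2.363 Ω.
Node voltage V_A = V_supply · R_p/(R_s + R_p) = 21.1 × 0.08242 = 1.739 mV.
Branch current I = V_A/R1 = 1.739/2.70 = 0.6441 mA.
(Check via current divider: I_total = 0.7362 mA; share G_k/ΣG = 0.8750 → same result.)

I ≈ 0.644 mA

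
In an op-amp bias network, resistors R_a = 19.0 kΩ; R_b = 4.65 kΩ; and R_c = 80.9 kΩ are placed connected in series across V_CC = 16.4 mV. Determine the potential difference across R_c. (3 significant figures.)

V ≈ 12.7 mV

ΣR = 19.0 + 4.65 + 80.9 = 104.6 kΩ.
By the voltage-divider rule, V = 16.4 × 80.90/104.6 = 12.69 mV.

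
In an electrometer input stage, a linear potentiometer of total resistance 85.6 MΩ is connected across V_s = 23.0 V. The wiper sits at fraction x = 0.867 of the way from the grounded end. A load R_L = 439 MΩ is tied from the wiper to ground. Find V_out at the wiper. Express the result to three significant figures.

Lower segment x·R_p = 74.22 MΩ; upper segment (1−x)·R_p = 11.38 MΩ.
(x·R_p) ‖ R_L = 63.48 MΩ.
V_out = 23.0 × 63.48/(11.38 + 63.48) = 19.50 V.

V_out ≈ 19.5 V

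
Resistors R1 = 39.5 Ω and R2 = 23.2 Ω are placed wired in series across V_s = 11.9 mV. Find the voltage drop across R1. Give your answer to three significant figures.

V ≈ 7.50 mV

Total series resistance ΣR = 39.5 + 23.2 = 62.70 Ω.
By the voltage-divider rule, V = 11.9 × 39.50/62.70 = 7.497 mV.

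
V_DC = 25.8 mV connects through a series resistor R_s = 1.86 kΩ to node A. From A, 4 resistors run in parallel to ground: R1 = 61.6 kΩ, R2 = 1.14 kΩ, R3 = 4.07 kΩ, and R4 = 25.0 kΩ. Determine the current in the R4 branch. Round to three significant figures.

Equivalent of the parallel group: R_p = 0.8481 kΩ.
V_A by voltage divider: V_A = 25.8 × 0.8481/(1.86 + 0.8481) = 8.080 mV.
I(R4) = V_A / R4 = 8.080/25.0 = 0.3232 µA.

I ≈ 0.323 µA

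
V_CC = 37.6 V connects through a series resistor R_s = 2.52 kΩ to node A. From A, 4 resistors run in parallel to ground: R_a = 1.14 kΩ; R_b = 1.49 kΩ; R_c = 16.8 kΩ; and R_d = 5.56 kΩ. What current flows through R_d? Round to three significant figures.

I ≈ 1.23 mA

Parallel bank: R_p = 1/(1/1.14 + 1/1.49 + 1/16.8 + 1/5.56) = 0.5594 kΩ.
V_A = 37.6 × 0.5594/3.079 = 6.830 V.
I(R_d) = V_A / R_d = 6.830/5.56 = 1.228 mA.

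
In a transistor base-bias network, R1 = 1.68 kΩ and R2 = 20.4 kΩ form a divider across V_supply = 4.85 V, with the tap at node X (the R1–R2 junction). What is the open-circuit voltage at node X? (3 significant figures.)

V_th ≈ 4.48 V

Open-circuit (no load on X): V_th = V_supply · R2/(R1 + R2) = 4.85 × 20.4/(1.680 + 20.4) = 4.481 V.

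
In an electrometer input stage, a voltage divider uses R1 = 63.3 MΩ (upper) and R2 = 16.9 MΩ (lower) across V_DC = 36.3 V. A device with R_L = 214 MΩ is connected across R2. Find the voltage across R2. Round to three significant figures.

R2 ‖ R_L = (16.9 × 214)/(16.9 + 214) = 15.66 MΩ.
Now apply the divider: V_out = 36.3 × 0.1984 = 7.200 V.

V_out ≈ 7.20 V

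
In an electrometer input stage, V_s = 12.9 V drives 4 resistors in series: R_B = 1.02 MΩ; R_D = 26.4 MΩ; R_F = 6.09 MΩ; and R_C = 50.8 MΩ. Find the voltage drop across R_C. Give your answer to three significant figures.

ΣR = 1.02 + 26.4 + 6.09 + 50.8 = 84.31 MΩ.
V = V_s · R/ΣR = 12.9 × 0.6025 = 7.773 V.

V ≈ 7.77 V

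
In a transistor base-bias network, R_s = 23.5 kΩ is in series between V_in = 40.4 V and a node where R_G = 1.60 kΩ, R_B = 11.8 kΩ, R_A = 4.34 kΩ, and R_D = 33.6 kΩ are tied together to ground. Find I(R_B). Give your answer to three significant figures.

I ≈ 0.144 mA

Parallel bank: R_p = 1/(1/1.60 + 1/11.8 + 1/4.34 + 1/33.6) = 1.031 kΩ.
Node voltage V_A = V_in · R_p/(R_s + R_p) = 40.4 × 0.04203 = 1.698 V.
Branch current I = V_A/R_B = 1.698/11.8 = 0.1439 mA.
(Check via current divider: I_total = 1.647 mA; share G_k/ΣG = 0.08737 → same result.)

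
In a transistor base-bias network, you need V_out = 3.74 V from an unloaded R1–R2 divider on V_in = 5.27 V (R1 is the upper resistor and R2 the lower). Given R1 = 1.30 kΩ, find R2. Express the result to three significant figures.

R2 ≈ 3.18 kΩ

V_out/V_in = R2/(R1+R2) = 0.7097.
Rearranging, R2 = R1·k/(1−k) = 1.30 × 2.444 = 3.178 kΩ.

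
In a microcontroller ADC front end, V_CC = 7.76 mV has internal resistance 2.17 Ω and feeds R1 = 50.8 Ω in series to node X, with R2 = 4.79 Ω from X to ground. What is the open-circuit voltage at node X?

R1' = 2.17 + 50.8 = 52.97 Ω (source resistance + R1).
Open-circuit (no load on X): V_th = V_CC · R2/(R1' + R2) = 7.76 × 4.79/(52.97 + 4.79) = 0.6435 mV.

V_th ≈ 0.644 mV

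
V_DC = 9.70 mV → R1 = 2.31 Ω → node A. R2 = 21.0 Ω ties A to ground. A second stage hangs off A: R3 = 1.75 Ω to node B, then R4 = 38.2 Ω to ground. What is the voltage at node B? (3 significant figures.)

V_B ≈ 7.94 mV

Node A sees R2 in parallel with the series input of stage 2, R3 + R4 = 39.95 Ω.
Effective lower resistance at A: R2 ‖ 39.95 = 13.76 Ω.
So V_A = 9.70 × 0.8563 = 8.306 mV.
Then the unloaded second divider: V_B = V_A × R4/(R3+R4) = 8.306 × 0.9562 = 7.942 mV.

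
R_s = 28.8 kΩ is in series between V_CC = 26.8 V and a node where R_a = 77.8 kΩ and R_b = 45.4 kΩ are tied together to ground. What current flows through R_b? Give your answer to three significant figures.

I ≈ 0.294 mA

Parallel bank: R_p = 1/(1/77.8 + 1/45.4) = 28.67 kΩ.
V_A = 26.8 × 28.67/57.47 = 13.37 V.
Branch current I = V_A/R_b = 13.37/45.4 = 0.2945 mA.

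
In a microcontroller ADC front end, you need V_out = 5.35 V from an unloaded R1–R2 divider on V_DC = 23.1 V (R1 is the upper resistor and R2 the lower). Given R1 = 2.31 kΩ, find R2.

Required fraction k = V_out/V_DC = 0.2316.
So R2 = R1 · V_out/(V_DC − V_out) = 2.31 × 5.35/(23.1 − 5.35) = 2.31 × 0.3014 = 0.6963 kΩ.

R2 ≈ 0.696 kΩ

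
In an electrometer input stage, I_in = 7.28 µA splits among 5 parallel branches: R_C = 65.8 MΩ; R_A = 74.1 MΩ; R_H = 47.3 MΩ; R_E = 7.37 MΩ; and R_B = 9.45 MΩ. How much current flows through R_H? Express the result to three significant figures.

I ≈ 0.528 µA

ΣG = 1/65.8 + 1/74.1 + 1/47.3 + 1/7.37 + 1/9.45 = 0.2913.
Current divider: I(R_H) = I_in · G_k/ΣG = 7.28 × (0.02114/0.2913) = 7.28 × 0.07257 = 0.5283 µA.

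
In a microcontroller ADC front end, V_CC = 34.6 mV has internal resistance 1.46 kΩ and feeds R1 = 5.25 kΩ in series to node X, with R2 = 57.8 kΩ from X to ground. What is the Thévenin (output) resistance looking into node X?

R_th ≈ 6.01 kΩ

R1' = 1.46 + 5.25 = 6.710 kΩ (source resistance + R1).
With V_CC suppressed (replaced by a short), R_th = R1' ‖ R2 = (6.710 × 57.8)/(6.710 + 57.8) = 6.012 kΩ.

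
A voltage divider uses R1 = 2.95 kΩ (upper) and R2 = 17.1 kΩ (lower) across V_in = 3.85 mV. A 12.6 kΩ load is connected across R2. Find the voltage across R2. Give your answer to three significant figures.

First combine the lower leg with the load: R2 ‖ R_L = 7.255 kΩ.
Now apply the divider: V_out = 3.85 × 0.7109 = 2.737 mV.

V_out ≈ 2.74 mV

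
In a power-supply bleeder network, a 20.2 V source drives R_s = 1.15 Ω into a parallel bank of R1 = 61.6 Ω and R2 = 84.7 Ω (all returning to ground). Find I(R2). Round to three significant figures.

Equivalent of the parallel group: R_p = 35.66 Ω.
V_A = 20.2 × 35.66/36.81 = 19.57 V.
I(R2) = V_A / R2 = 19.57/84.7 = 0.2310 A.

I ≈ 0.231 A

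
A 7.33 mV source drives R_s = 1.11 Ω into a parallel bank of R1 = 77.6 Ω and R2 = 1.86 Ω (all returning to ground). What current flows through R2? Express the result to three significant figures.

I ≈ 2.45 mA

Parallel bank: R_p = 1/(1/77.6 + 1/1.86) = 1.816 Ω.
Node voltage V_A = V_in · R_p/(R_s + R_p) = 7.33 × 0.6207 = 4.550 mV.
Branch current I = V_A/R2 = 4.550/1.86 = 2.446 mA.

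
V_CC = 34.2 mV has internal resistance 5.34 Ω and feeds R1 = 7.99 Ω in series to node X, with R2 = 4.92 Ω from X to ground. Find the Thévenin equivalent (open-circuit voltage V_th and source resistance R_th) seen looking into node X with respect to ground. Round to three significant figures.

V_th ≈ 9.22 mV, R_th ≈ 3.59 Ω

R1' = 5.34 + 7.99 = 13.33 Ω (source resistance + R1).
With X open, the divider is unloaded: V_th = 34.2 × 4.92/18.25 = 9.220 mV.
Looking into X with the source shorted: R_th = R1'·R2/(R1'+R2) = 13.33 × 4.92/18.25 = 3.594 Ω.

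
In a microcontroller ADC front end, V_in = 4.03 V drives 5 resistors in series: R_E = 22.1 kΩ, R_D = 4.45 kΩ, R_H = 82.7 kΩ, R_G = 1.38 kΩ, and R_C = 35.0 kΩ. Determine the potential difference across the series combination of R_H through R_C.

Series total: ΣR = 22.1 + 4.45 + 82.7 + 1.38 + 35.0 = 145.6 kΩ.
R_{R_H..R_C} = 82.7 + 1.38 + 35.0 = 119.1 kΩ.
Voltage divider: V = V_in · (119.1 / 145.6) = 4.03 × 0.8177 = 3.295 V.

V ≈ 3.30 V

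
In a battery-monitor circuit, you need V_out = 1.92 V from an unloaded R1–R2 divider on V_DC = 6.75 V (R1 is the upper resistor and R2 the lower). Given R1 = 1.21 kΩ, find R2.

The divider ratio is R2/(R1+R2) = 1.92/6.75 = 0.2844.
R2 = R1 · 0.2844/(1 − 0.2844) = 0.4810 kΩ.

R2 ≈ 0.481 kΩ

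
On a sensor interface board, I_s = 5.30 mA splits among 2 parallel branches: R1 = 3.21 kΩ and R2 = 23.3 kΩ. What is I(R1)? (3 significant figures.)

I ≈ 4.66 mA

With just two branches, the current splits inversely with resistance.
So I = 5.30 × 23.3/26.51 = 4.658 mA.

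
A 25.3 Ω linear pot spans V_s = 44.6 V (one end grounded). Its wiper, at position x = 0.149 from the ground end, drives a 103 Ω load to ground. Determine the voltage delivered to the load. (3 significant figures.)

V_out ≈ 6.44 V

Lower segment x·R_p = 3.770 Ω; upper segment (1−x)·R_p = 21.53 Ω.
(x·R_p) ‖ R_L = 3.637 Ω.
Loaded-divider output: V_out = 44.6 × 0.1445 = 6.445 V.
(Unloaded: V_out = x·V_s = 6.65 V.)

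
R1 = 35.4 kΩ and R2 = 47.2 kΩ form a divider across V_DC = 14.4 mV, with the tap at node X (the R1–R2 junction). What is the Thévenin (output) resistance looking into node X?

Zeroing V_DC shorts the top of R1 to ground, so R_th = R1 ‖ R2 = 20.23 kΩ.

R_th ≈ 20.2 kΩ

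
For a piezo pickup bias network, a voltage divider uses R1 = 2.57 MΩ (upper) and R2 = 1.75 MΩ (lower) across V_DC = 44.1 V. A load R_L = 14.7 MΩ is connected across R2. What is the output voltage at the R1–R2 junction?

V_out ≈ 16.7 V

First combine the lower leg with the load: R2 ‖ R_L = 1.564 MΩ.
Now apply the divider: V_out = 44.1 × 0.3783 = 16.68 V.
(Unloaded it would be 17.9 V; the load pulls it down.)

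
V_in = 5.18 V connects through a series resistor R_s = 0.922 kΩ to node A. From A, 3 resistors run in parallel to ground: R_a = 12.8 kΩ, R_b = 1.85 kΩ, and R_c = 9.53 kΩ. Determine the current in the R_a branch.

Equivalent of the parallel group: R_p = 1.382 kΩ.
V_A = 5.18 × 1.382/2.304 = 3.107 V.
Branch current I = V_A/R_a = 3.107/12.8 = 0.2427 mA.

I ≈ 0.243 mA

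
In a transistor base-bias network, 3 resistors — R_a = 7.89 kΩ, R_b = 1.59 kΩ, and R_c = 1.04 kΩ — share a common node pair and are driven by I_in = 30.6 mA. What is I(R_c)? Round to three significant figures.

Conductances: ΣG = 1/7.89 + 1/1.59 + 1/1.04 = 1.717 (1/kΩ).
R_c takes the fraction G_k/ΣG = 0.9615/1.717 = 0.5599, so I = 30.6 × 0.5599 = 17.13 mA.

I ≈ 17.1 mA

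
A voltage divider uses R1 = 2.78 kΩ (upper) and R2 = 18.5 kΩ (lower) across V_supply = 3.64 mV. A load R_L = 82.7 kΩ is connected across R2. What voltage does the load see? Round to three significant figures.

The load sits in parallel with R2, giving an effective lower resistance R2' = R2·R_L/(R2+R_L) = 15.12 kΩ.
Voltage divider with the loaded lower leg: V_out = 3.64 × 15.12/(2.78 + 15.12) = 3.64 × 0.8447 = 3.075 mV.
(Unloaded it would be 3.16 mV; the load pulls it down.)

V_out ≈ 3.07 mV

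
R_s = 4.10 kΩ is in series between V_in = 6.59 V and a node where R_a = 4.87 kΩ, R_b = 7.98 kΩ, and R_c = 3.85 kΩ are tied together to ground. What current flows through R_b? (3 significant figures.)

Combine the parallel branches: R_p = (1/4.87 + 1/7.98 + 1/3.85)⁻¹ = 1.694 kΩ.
Node voltage V_A = V_in · R_p/(R_s + R_p) = 6.59 × 0.2923 = 1.927 V.
Branch current I = V_A/R_b = 1.927/7.98 = 0.2414 mA.

I ≈ 0.241 mA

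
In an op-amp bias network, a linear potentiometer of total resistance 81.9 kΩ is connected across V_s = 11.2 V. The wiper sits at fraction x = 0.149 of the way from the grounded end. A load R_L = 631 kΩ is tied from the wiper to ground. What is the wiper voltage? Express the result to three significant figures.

Split the track: R_lower = x·R_p = 12.20 kΩ, R_upper = (1−x)·R_p = 69.70 kΩ.
R_L loads the lower segment: effective lower R = 11.97 kΩ.
Then V_out = V_s · 11.97/(69.70 + 11.97) = 1.642 V.

V_out ≈ 1.64 V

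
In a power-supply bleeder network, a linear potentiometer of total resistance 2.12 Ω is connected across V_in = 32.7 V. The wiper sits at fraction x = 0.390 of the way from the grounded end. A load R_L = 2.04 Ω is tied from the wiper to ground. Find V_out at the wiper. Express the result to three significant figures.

V_out ≈ 10.2 V

Lower segment x·R_p = 0.8268 Ω; upper segment (1−x)·R_p = 1.293 Ω.
(x·R_p) ‖ R_L = 0.5883 Ω.
V_out = 32.7 × 0.5883/(1.293 + 0.5883) = 10.23 V.
(Unloaded: V_out = x·V_in = 12.8 V.)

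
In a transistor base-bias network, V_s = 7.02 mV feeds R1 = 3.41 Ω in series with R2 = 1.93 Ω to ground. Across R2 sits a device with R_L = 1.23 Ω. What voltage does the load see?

V_out ≈ 1.27 mV

First combine the lower leg with the load: R2 ‖ R_L = 0.7512 Ω.
Voltage divider with the loaded lower leg: V_out = 7.02 × 0.7512/(3.41 + 0.7512) = 7.02 × 0.1805 = 1.267 mV.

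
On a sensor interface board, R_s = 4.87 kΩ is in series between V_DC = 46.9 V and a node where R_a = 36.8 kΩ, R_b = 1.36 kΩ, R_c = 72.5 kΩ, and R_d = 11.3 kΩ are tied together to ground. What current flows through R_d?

I ≈ 0.796 mA

Combine the parallel branches: R_p = (1/36.8 + 1/1.36 + 1/72.5 + 1/11.3)⁻¹ = 1.156 kΩ.
V_A by voltage divider: V_A = 46.9 × 1.156/(4.87 + 1.156) = 9.000 V.
Branch current I = V_A/R_d = 9.000/11.3 = 0.7964 mA.
(Check via current divider: I_total = 7.782 mA; share G_k/ΣG = 0.1023 → same result.)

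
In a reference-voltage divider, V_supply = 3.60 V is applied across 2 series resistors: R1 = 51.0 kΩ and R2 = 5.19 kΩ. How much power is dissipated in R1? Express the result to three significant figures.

P ≈ 0.209 mW

Series current I = V_supply/ΣR = 3.60/56.19 = 0.06407 mA.
P = I²R = 0.004105 × 51.0 = 0.2093 mW.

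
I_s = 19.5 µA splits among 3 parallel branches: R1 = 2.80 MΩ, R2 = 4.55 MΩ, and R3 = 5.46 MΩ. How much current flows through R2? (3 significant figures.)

I ≈ 5.64 µA

Total conductance ΣG = 1/2.80 + 1/4.55 + 1/5.46 = 0.7601 (units of 1/MΩ).
By the current-divider rule, I = I_s · G_k/ΣG = 19.5 × 0.2892 = 5.639 µA.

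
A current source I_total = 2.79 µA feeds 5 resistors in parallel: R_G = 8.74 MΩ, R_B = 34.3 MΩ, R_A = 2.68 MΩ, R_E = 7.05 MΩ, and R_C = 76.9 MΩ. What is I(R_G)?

ΣG = 1/8.74 + 1/34.3 + 1/2.68 + 1/7.05 + 1/76.9 = 0.6716.
By the current-divider rule, I = I_total · G_k/ΣG = 2.79 × 0.1704 = 0.4753 µA.

I ≈ 0.475 µA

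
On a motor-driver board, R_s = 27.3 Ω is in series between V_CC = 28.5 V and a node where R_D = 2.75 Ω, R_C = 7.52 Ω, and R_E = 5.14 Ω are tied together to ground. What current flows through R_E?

I ≈ 0.279 A

Combine the parallel branches: R_p = (1/2.75 + 1/7.52 + 1/5.14)⁻¹ = 1.447 Ω.
V_A = 28.5 × 1.447/28.75 = 1.434 V.
Branch current I = V_A/R_E = 1.434/5.14 = 0.2791 A.
(Equivalently: I_total = 0.9914 A, then current-divider fraction G_k/ΣG = 0.2815.)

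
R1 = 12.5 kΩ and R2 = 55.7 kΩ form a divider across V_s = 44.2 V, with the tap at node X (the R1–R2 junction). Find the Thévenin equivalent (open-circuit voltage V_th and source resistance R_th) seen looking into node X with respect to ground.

With X open, the divider is unloaded: V_th = 44.2 × 55.7/68.20 = 36.10 V.
With V_s suppressed (replaced by a short), R_th = R1 ‖ R2 = (12.50 × 55.7)/(12.50 + 55.7) = 10.21 kΩ.

V_th ≈ 36.1 V, R_th ≈ 10.2 kΩ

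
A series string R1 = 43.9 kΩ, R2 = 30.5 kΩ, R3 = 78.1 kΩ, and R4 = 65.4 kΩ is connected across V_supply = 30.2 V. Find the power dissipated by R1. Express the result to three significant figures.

ΣR = 217.9 kΩ → I = 30.2/217.9 = 0.1386 mA.
P = I²R = 0.01921 × 43.9 = 0.8433 mW.

P ≈ 0.843 mW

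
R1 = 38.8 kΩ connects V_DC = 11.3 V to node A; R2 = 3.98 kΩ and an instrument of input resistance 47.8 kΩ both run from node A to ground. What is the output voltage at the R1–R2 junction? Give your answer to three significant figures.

First combine the lower leg with the load: R2 ‖ R_L = 3.674 kΩ.
Voltage divider with the loaded lower leg: V_out = 11.3 × 3.674/(38.8 + 3.674) = 11.3 × 0.08650 = 0.9775 V.

V_out ≈ 0.977 V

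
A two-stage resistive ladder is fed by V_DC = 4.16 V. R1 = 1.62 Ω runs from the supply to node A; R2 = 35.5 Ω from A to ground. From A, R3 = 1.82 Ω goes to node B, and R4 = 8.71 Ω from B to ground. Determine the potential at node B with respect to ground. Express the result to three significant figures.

V_B ≈ 2.87 V

Node A sees R2 in parallel with the series input of stage 2, R3 + R4 = 10.53 Ω.
Effective lower resistance at A: R2 ‖ 10.53 = 8.121 Ω.
V_A = 4.16 × 8.121/(1.62 + 8.121) = 3.468 V.
Stage 2 is unloaded, so V_B = V_A · R4/(R3+R4) = 3.468 × 8.71/10.53 = 2.869 V.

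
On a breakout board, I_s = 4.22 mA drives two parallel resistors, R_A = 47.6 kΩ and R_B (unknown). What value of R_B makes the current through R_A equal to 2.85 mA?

Two-branch current divider: I_A = I_s · R_B/(R_A + R_B).
With f = 0.6754, R_B = R_A · f/(1−f) = 47.6 × 2.080 = 99.02 kΩ.

R_B ≈ 99.0 kΩ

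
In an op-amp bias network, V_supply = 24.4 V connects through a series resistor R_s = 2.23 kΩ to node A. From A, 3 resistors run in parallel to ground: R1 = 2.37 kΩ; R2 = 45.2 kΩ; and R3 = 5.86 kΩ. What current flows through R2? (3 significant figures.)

Equivalent of the parallel group: R_p = 1.627 kΩ.
V_A by voltage divider: V_A = 24.4 × 1.627/(2.23 + 1.627) = 10.29 V.
I(R2) = V_A / R2 = 10.29/45.2 = 0.2277 mA.
(Equivalently: I_total = 6.327 mA, then current-divider fraction G_k/ΣG = 0.03599.)

I ≈ 0.228 mA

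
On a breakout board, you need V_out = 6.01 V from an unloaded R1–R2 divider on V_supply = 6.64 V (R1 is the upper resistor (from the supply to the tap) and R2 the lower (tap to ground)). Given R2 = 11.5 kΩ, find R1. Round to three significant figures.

R1 ≈ 1.21 kΩ

V_out/V_supply = R2/(R1+R2) = 0.9051.
So R1 = R2 · (V_supply/V_out − 1) = 11.5 × (6.64/6.01 − 1) = 11.5 × 0.1048 = 1.205 kΩ.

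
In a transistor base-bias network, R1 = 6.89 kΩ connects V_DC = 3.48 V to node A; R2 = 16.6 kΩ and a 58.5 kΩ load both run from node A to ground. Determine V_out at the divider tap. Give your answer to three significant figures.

First combine the lower leg with the load: R2 ‖ R_L = 12.93 kΩ.
Voltage divider with the loaded lower leg: V_out = 3.48 × 12.93/(6.89 + 12.93) = 3.48 × 0.6524 = 2.270 V.

V_out ≈ 2.27 V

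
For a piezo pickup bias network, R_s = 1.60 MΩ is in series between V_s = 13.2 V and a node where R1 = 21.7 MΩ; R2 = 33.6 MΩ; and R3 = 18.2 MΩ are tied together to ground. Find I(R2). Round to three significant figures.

Parallel bank: R_p = 1/(1/21.7 + 1/33.6 + 1/18.2) = 7.646 MΩ.
V_A by voltage divider: V_A = 13.2 × 7.646/(1.60 + 7.646) = 10.92 V.
I(R2) = V_A / R2 = 10.92/33.6 = 0.3249 µA.
(Check via current divider: I_total = 1.428 µA; share G_k/ΣG = 0.2276 → same result.)

I ≈ 0.325 µA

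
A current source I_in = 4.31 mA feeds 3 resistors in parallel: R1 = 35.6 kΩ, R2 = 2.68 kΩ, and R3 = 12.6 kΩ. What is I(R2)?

Conductances: ΣG = 1/35.6 + 1/2.68 + 1/12.6 = 0.4806 (1/kΩ).
Current divider: I(R2) = I_in · G_k/ΣG = 4.31 × (0.3731/0.4806) = 4.31 × 0.7764 = 3.346 mA.

I ≈ 3.35 mA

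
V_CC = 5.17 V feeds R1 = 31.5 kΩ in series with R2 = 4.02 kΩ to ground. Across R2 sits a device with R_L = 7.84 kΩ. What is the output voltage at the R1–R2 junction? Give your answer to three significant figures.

V_out ≈ 0.402 V

R2 ‖ R_L = (4.02 × 7.84)/(4.02 + 7.84) = 2.657 kΩ.
Now apply the divider: V_out = 5.17 × 0.07780 = 0.4022 V.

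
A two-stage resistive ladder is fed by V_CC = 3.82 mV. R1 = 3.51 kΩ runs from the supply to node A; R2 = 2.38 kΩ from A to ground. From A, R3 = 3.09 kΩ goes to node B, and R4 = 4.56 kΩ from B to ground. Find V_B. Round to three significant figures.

V_B ≈ 0.776 mV

Node A sees R2 in parallel with the series input of stage 2, R3 + R4 = 7.650 kΩ.
Effective lower resistance at A: R2 ‖ 7.650 = 1.815 kΩ.
First divider: V_A = V_CC · 1.815/(3.51 + 1.815) = 1.302 mV.
Stage 2 is unloaded, so V_B = V_A · R4/(R3+R4) = 1.302 × 4.56/7.650 = 0.7762 mV.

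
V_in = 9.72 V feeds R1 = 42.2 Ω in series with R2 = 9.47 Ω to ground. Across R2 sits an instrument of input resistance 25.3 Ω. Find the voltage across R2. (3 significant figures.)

V_out ≈ 1.36 V

First combine the lower leg with the load: R2 ‖ R_L = 6.891 Ω.
Then V_out = V_in · R2'/(R1 + R2') = 9.72 × 6.891/49.09 = 1.364 V.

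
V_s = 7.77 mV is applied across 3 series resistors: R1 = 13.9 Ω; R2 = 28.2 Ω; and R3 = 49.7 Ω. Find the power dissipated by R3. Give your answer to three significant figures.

Series current I = V_s/ΣR = 7.77/91.80 = 0.08464 mA.
V(R3) = I·R = 4.207 mV; P = V·I = 4.207 × 0.08464 = 0.3561 µW.

P ≈ 0.356 µW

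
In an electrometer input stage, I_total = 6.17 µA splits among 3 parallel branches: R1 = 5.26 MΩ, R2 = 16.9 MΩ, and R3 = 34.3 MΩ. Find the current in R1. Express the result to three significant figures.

I ≈ 4.21 µA

Total conductance ΣG = 1/5.26 + 1/16.9 + 1/34.3 = 0.2784 (units of 1/MΩ).
By the current-divider rule, I = I_total · G_k/ΣG = 6.17 × 0.6828 = 4.213 µA.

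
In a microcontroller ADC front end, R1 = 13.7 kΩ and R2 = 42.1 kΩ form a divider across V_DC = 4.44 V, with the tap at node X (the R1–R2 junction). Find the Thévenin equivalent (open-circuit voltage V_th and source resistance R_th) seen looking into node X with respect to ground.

V_th is the unloaded tap voltage: V_DC · R2/(R1+R2) = 4.44 × 0.7545 = 3.350 V.
Zeroing V_DC shorts the top of R1 to ground, so R_th = R1 ‖ R2 = 10.34 kΩ.

V_th ≈ 3.35 V, R_th ≈ 10.3 kΩ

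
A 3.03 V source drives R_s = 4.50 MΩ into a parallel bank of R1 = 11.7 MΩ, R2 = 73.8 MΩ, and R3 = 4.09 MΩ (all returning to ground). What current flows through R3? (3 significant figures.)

I ≈ 0.291 µA

Parallel bank: R_p = 1/(1/11.7 + 1/73.8 + 1/4.09) = 2.911 MΩ.
V_A = 3.03 × 2.911/7.411 = 1.190 V.
I(R3) = V_A / R3 = 1.190/4.09 = 0.2910 µA.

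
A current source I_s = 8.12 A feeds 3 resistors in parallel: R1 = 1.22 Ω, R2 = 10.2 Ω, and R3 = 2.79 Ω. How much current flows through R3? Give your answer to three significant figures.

Total conductance ΣG = 1/1.22 + 1/10.2 + 1/2.79 = 1.276 (units of 1/Ω).
Current divider: I(R3) = I_s · G_k/ΣG = 8.12 × (0.3584/1.276) = 8.12 × 0.2809 = 2.281 A.

I ≈ 2.28 A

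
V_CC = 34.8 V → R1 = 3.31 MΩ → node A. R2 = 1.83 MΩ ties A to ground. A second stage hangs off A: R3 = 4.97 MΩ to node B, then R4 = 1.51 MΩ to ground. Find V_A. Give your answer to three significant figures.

V_A ≈ 10.5 V

Looking into the second stage from A: R3 + R4 = 6.480 MΩ appears in parallel with R2.
Effective lower resistance at A: R2 ‖ 6.480 = 1.427 MΩ.
First divider: V_A = V_CC · 1.427/(3.31 + 1.427) = 10.48 V.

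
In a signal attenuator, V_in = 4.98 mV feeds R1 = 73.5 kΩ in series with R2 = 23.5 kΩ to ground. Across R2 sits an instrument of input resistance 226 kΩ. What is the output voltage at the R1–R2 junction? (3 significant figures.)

V_out ≈ 1.12 mV

R2 ‖ R_L = (23.5 × 226)/(23.5 + 226) = 21.29 kΩ.
Now apply the divider: V_out = 4.98 × 0.2246 = 1.118 mV.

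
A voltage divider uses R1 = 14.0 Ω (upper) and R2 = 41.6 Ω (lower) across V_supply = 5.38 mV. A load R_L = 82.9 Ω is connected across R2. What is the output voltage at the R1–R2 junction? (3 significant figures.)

V_out ≈ 3.57 mV

First combine the lower leg with the load: R2 ‖ R_L = 27.70 Ω.
Now apply the divider: V_out = 5.38 × 0.6643 = 3.574 mV.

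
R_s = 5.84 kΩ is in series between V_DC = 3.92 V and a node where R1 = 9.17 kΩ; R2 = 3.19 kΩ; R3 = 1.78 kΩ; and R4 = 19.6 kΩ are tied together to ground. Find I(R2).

Combine the parallel branches: R_p = (1/9.17 + 1/3.19 + 1/1.78 + 1/19.6)⁻¹ = 0.9659 kΩ.
V_A = 3.92 × 0.9659/6.806 = 0.5563 V.
Branch current I = V_A/R2 = 0.5563/3.19 = 0.1744 mA.
(Check via current divider: I_total = 0.5760 mA; share G_k/ΣG = 0.3028 → same result.)

I ≈ 0.174 mA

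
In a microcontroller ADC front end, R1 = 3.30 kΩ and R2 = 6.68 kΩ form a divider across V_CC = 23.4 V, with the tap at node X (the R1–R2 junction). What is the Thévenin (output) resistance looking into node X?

Looking into X with the source shorted: R_th = R1·R2/(R1+R2) = 3.300 × 6.68/9.980 = 2.209 kΩ.

R_th ≈ 2.21 kΩ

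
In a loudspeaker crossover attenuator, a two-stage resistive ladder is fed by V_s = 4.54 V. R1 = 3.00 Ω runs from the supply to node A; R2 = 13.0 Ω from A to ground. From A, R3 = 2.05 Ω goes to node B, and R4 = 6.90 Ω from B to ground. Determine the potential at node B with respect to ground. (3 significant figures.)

Looking into the second stage from A: R3 + R4 = 8.950 Ω appears in parallel with R2.
Effective lower resistance at A: R2 ‖ 8.950 = 5.301 Ω.
So V_A = 4.54 × 0.6386 = 2.899 V.
Stage 2 is unloaded, so V_B = V_A · R4/(R3+R4) = 2.899 × 6.90/8.950 = 2.235 V.

V_B ≈ 2.24 V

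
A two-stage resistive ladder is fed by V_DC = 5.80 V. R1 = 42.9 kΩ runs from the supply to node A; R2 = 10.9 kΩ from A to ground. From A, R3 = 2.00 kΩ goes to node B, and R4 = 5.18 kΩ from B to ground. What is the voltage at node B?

V_B ≈ 0.384 V

Node A sees R2 in parallel with the series input of stage 2, R3 + R4 = 7.180 kΩ.
R2 ‖ (R3+R4) = 4.329 kΩ.
First divider: V_A = V_DC · 4.329/(42.9 + 4.329) = 0.5316 V.
Then the unloaded second divider: V_B = V_A × R4/(R3+R4) = 0.5316 × 0.7214 = 0.3835 V.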